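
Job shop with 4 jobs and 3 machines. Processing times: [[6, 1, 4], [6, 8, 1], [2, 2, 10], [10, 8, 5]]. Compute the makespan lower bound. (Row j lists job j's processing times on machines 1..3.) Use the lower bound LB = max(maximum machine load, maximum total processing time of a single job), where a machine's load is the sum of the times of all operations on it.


Machine loads:
  Machine 1: 6 + 6 + 2 + 10 = 24
  Machine 2: 1 + 8 + 2 + 8 = 19
  Machine 3: 4 + 1 + 10 + 5 = 20
Max machine load = 24
Job totals:
  Job 1: 11
  Job 2: 15
  Job 3: 14
  Job 4: 23
Max job total = 23
Lower bound = max(24, 23) = 24

24


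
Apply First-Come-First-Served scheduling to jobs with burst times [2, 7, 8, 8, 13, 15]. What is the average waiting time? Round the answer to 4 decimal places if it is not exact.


FCFS order (as given): [2, 7, 8, 8, 13, 15]
Waiting times:
  Job 1: wait = 0
  Job 2: wait = 2
  Job 3: wait = 9
  Job 4: wait = 17
  Job 5: wait = 25
  Job 6: wait = 38
Sum of waiting times = 91
Average waiting time = 91/6 = 15.1667

15.1667


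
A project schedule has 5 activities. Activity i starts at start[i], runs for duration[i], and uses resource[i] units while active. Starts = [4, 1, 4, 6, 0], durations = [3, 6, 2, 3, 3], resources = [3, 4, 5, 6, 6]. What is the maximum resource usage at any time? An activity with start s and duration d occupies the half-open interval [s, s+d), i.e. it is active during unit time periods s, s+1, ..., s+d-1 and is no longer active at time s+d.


Each activity i is active on [start_i, start_i + duration_i).
Compute total resource usage per time slot:
  t=0: active resources = [6], total = 6
  t=1: active resources = [4, 6], total = 10
  t=2: active resources = [4, 6], total = 10
  t=3: active resources = [4], total = 4
  t=4: active resources = [3, 4, 5], total = 12
  t=5: active resources = [3, 4, 5], total = 12
  t=6: active resources = [3, 4, 6], total = 13
  t=7: active resources = [6], total = 6
  t=8: active resources = [6], total = 6
Peak resource demand = 13

13


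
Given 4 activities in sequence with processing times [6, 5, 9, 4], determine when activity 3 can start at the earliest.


Activity 3 starts after activities 1 through 2 complete.
Predecessor durations: [6, 5]
ES = 6 + 5 = 11

11


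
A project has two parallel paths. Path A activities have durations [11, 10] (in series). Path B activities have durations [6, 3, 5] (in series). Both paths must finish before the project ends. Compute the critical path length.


Path A total = 11 + 10 = 21
Path B total = 6 + 3 + 5 = 14
Critical path = longest path = max(21, 14) = 21

21


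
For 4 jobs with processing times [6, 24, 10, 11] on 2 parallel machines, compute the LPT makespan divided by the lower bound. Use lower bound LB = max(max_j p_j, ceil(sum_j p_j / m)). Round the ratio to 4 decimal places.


LPT order: [24, 11, 10, 6]
Machine loads after assignment: [24, 27]
LPT makespan = 27
Lower bound = max(max_job, ceil(total/2)) = max(24, 26) = 26
Ratio = 27 / 26 = 1.0385

1.0385


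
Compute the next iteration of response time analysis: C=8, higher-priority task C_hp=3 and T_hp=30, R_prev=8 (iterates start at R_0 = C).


R_next = C + ceil(R_prev / T_hp) * C_hp
ceil(8 / 30) = ceil(0.2667) = 1
Interference = 1 * 3 = 3
R_next = 8 + 3 = 11

11


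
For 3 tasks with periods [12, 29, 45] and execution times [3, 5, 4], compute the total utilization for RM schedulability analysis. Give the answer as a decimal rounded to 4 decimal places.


Compute individual utilizations (exact fractions):
  Task 1: C/T = 3/12 = 1/4 (approx. 0.25)
  Task 2: C/T = 5/29 (approx. 0.1724)
  Task 3: C/T = 4/45 (approx. 0.0889)
Total utilization U = 1/4 + 5/29 + 4/45 = 2669/5220
Rounded to 4 decimal places: U = 0.5113
RM (Liu & Layland) bound for 3 tasks = 0.779763; compare with U = 2669/5220 (approx. 0.511303)
U <= bound, so schedulable by RM sufficient condition.

0.5113


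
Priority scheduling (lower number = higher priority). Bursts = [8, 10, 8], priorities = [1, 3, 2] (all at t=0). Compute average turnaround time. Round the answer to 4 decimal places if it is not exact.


Sort by priority (ascending = highest first):
Order: [(1, 8), (2, 8), (3, 10)]
Completion times:
  Priority 1, burst=8, C=8
  Priority 2, burst=8, C=16
  Priority 3, burst=10, C=26
Average turnaround = 50/3 = 16.6667

16.6667


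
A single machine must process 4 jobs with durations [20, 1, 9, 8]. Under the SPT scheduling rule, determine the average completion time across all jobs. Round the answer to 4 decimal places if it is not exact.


Sort jobs by processing time (SPT order): [1, 8, 9, 20]
Compute completion times sequentially:
  Job 1: processing = 1, completes at 1
  Job 2: processing = 8, completes at 9
  Job 3: processing = 9, completes at 18
  Job 4: processing = 20, completes at 38
Sum of completion times = 66
Average completion time = 66/4 = 16.5

16.5


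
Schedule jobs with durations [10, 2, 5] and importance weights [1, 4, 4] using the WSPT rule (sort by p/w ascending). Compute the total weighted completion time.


Compute p/w ratios and sort ascending (WSPT): [(2, 4), (5, 4), (10, 1)]
Compute weighted completion times:
  Job (p=2,w=4): C=2, w*C=4*2=8
  Job (p=5,w=4): C=7, w*C=4*7=28
  Job (p=10,w=1): C=17, w*C=1*17=17
Total weighted completion time = 53

53


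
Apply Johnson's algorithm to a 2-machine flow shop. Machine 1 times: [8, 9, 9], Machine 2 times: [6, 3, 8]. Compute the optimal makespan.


Apply Johnson's rule:
  Group 1 (a <= b): []
  Group 2 (a > b): [(3, 9, 8), (1, 8, 6), (2, 9, 3)]
Optimal job order: [3, 1, 2]
Schedule:
  Job 3: M1 done at 9, M2 done at 17
  Job 1: M1 done at 17, M2 done at 23
  Job 2: M1 done at 26, M2 done at 29
Makespan = 29

29


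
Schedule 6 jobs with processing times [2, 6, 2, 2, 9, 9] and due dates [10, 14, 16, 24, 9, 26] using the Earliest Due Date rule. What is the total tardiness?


Sort by due date (EDD order): [(9, 9), (2, 10), (6, 14), (2, 16), (2, 24), (9, 26)]
Compute completion times and tardiness:
  Job 1: p=9, d=9, C=9, tardiness=max(0,9-9)=0
  Job 2: p=2, d=10, C=11, tardiness=max(0,11-10)=1
  Job 3: p=6, d=14, C=17, tardiness=max(0,17-14)=3
  Job 4: p=2, d=16, C=19, tardiness=max(0,19-16)=3
  Job 5: p=2, d=24, C=21, tardiness=max(0,21-24)=0
  Job 6: p=9, d=26, C=30, tardiness=max(0,30-26)=4
Total tardiness = 11

11


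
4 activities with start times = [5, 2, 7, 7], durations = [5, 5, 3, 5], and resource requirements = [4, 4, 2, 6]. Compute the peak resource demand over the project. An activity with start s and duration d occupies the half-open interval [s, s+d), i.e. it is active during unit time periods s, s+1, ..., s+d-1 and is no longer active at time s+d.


Each activity i is active on [start_i, start_i + duration_i).
Compute total resource usage per time slot:
  t=0: active resources = [], total = 0
  t=1: active resources = [], total = 0
  t=2: active resources = [4], total = 4
  t=3: active resources = [4], total = 4
  t=4: active resources = [4], total = 4
  t=5: active resources = [4, 4], total = 8
  t=6: active resources = [4, 4], total = 8
  t=7: active resources = [4, 2, 6], total = 12
  t=8: active resources = [4, 2, 6], total = 12
  t=9: active resources = [4, 2, 6], total = 12
  t=10: active resources = [6], total = 6
  t=11: active resources = [6], total = 6
Peak resource demand = 12

12


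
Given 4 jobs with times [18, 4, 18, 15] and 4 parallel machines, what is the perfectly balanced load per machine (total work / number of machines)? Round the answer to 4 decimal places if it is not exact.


Total processing time = 18 + 4 + 18 + 15 = 55
Number of machines = 4
Ideal balanced load = 55 / 4 = 13.75

13.75


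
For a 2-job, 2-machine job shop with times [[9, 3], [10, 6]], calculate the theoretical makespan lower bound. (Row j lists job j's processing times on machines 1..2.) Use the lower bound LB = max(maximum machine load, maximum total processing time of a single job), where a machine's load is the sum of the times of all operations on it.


Machine loads:
  Machine 1: 9 + 10 = 19
  Machine 2: 3 + 6 = 9
Max machine load = 19
Job totals:
  Job 1: 12
  Job 2: 16
Max job total = 16
Lower bound = max(19, 16) = 19

19


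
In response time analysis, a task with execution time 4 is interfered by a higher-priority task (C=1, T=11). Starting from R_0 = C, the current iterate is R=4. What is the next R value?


R_next = C + ceil(R_prev / T_hp) * C_hp
ceil(4 / 11) = ceil(0.3636) = 1
Interference = 1 * 1 = 1
R_next = 4 + 1 = 5

5


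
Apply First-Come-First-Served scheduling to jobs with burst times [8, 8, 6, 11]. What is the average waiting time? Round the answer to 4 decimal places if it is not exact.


FCFS order (as given): [8, 8, 6, 11]
Waiting times:
  Job 1: wait = 0
  Job 2: wait = 8
  Job 3: wait = 16
  Job 4: wait = 22
Sum of waiting times = 46
Average waiting time = 46/4 = 11.5

11.5


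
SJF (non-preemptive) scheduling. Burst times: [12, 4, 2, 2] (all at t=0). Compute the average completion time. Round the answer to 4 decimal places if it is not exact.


SJF order (ascending): [2, 2, 4, 12]
Completion times:
  Job 1: burst=2, C=2
  Job 2: burst=2, C=4
  Job 3: burst=4, C=8
  Job 4: burst=12, C=20
Average completion = 34/4 = 8.5

8.5


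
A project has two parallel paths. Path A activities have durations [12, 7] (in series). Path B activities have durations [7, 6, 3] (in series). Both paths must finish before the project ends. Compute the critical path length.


Path A total = 12 + 7 = 19
Path B total = 7 + 6 + 3 = 16
Critical path = longest path = max(19, 16) = 19

19


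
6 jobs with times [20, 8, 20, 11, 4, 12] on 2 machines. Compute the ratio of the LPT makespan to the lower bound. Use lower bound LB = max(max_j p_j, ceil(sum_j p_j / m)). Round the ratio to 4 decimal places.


LPT order: [20, 20, 12, 11, 8, 4]
Machine loads after assignment: [36, 39]
LPT makespan = 39
Lower bound = max(max_job, ceil(total/2)) = max(20, 38) = 38
Ratio = 39 / 38 = 1.0263

1.0263


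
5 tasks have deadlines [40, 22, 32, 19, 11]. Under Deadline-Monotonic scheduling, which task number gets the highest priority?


Sort tasks by relative deadline (ascending):
  Task 5: deadline = 11
  Task 4: deadline = 19
  Task 2: deadline = 22
  Task 3: deadline = 32
  Task 1: deadline = 40
Priority order (highest first): [5, 4, 2, 3, 1]
Highest priority task = 5

5


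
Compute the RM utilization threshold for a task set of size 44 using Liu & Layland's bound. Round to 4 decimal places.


Compute 2^(1/44) = 1.0158780831
Subtract 1: 1.0158780831 - 1 = 0.0158780831
Multiply by n: 44 * 0.0158780831 = 0.6986356564
Round to 4 dp: 0.6986

0.6986


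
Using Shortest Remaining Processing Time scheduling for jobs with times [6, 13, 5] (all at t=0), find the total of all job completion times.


Since all jobs arrive at t=0, SRPT equals SPT ordering.
SPT order: [5, 6, 13]
Completion times:
  Job 1: p=5, C=5
  Job 2: p=6, C=11
  Job 3: p=13, C=24
Total completion time = 5 + 11 + 24 = 40

40


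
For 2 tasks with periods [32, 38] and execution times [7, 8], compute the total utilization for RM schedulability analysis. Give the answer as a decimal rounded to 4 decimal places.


Compute individual utilizations (exact fractions):
  Task 1: C/T = 7/32 (approx. 0.2188)
  Task 2: C/T = 8/38 = 4/19 (approx. 0.2105)
Total utilization U = 7/32 + 4/19 = 261/608
Rounded to 4 decimal places: U = 0.4293
RM (Liu & Layland) bound for 2 tasks = 0.828427; compare with U = 261/608 (approx. 0.429276)
U <= bound, so schedulable by RM sufficient condition.

0.4293


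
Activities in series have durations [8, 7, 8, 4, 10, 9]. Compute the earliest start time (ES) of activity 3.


Activity 3 starts after activities 1 through 2 complete.
Predecessor durations: [8, 7]
ES = 8 + 7 = 15

15


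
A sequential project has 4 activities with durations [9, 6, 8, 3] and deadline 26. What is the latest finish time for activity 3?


LF(activity 3) = deadline - sum of successor durations
Successors: activities 4 through 4 with durations [3]
Sum of successor durations = 3
LF = 26 - 3 = 23

23


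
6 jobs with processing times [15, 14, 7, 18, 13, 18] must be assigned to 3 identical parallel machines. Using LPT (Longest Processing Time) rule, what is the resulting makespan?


Sort jobs in decreasing order (LPT): [18, 18, 15, 14, 13, 7]
Assign each job to the least loaded machine:
  Machine 1: jobs [18, 13], load = 31
  Machine 2: jobs [18, 7], load = 25
  Machine 3: jobs [15, 14], load = 29
Makespan = max load = 31

31


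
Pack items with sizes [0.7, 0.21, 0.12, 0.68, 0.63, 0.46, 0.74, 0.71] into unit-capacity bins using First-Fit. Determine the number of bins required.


Place items sequentially using First-Fit:
  Item 0.7 -> new Bin 1
  Item 0.21 -> Bin 1 (now 0.91)
  Item 0.12 -> new Bin 2
  Item 0.68 -> Bin 2 (now 0.8)
  Item 0.63 -> new Bin 3
  Item 0.46 -> new Bin 4
  Item 0.74 -> new Bin 5
  Item 0.71 -> new Bin 6
Total bins used = 6

6


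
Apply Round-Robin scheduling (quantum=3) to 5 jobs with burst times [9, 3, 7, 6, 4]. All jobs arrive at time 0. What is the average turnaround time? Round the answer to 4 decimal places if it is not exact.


Time quantum = 3
Execution trace:
  J1 runs 3 units, time = 3
  J2 runs 3 units, time = 6
  J3 runs 3 units, time = 9
  J4 runs 3 units, time = 12
  J5 runs 3 units, time = 15
  J1 runs 3 units, time = 18
  J3 runs 3 units, time = 21
  J4 runs 3 units, time = 24
  J5 runs 1 units, time = 25
  J1 runs 3 units, time = 28
  J3 runs 1 units, time = 29
Finish times: [28, 6, 29, 24, 25]
Average turnaround = 112/5 = 22.4

22.4


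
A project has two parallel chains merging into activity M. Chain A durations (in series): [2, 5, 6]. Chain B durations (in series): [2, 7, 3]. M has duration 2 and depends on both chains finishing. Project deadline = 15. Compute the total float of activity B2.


Forward pass: ES(B2) = sum of predecessors on chain B = 2
EF = ES + duration = 2 + 7 = 9
Backward pass: LF(M) = deadline = 15; LS(M) = 15 - 2 = 13
LF(B2) = LS(M) - sum(successors on chain B) = 13 - 3 = 10
LS = LF - duration = 10 - 7 = 3
Total float = LS - ES = 3 - 2 = 1

1


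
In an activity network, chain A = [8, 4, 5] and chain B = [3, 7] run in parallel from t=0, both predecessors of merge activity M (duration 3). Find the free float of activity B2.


ES(B2) = sum of predecessors on chain B = 3
EF(B2) = ES + duration = 3 + 7 = 10
Successor of B2 is M. ES(M) = max(sum(A), sum(B)) = max(17, 10) = 17
Free float = ES(successor) - EF(current) = 17 - 10 = 7

7


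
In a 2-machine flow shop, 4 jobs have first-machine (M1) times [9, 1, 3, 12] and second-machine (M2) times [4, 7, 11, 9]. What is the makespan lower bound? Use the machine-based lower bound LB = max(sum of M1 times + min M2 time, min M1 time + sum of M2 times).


LB1 = sum(M1 times) + min(M2 times) = 25 + 4 = 29
LB2 = min(M1 times) + sum(M2 times) = 1 + 31 = 32
Lower bound = max(LB1, LB2) = max(29, 32) = 32

32


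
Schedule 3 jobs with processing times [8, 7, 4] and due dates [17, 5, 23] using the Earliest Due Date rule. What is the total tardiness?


Sort by due date (EDD order): [(7, 5), (8, 17), (4, 23)]
Compute completion times and tardiness:
  Job 1: p=7, d=5, C=7, tardiness=max(0,7-5)=2
  Job 2: p=8, d=17, C=15, tardiness=max(0,15-17)=0
  Job 3: p=4, d=23, C=19, tardiness=max(0,19-23)=0
Total tardiness = 2

2


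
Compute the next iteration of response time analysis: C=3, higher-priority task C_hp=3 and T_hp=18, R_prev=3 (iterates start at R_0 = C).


R_next = C + ceil(R_prev / T_hp) * C_hp
ceil(3 / 18) = ceil(0.1667) = 1
Interference = 1 * 3 = 3
R_next = 3 + 3 = 6

6


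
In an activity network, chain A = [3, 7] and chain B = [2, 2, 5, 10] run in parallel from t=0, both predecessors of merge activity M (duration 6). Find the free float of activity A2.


ES(A2) = sum of predecessors on chain A = 3
EF(A2) = ES + duration = 3 + 7 = 10
Successor of A2 is M. ES(M) = max(sum(A), sum(B)) = max(10, 19) = 19
Free float = ES(successor) - EF(current) = 19 - 10 = 9

9


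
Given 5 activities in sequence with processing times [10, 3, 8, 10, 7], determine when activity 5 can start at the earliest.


Activity 5 starts after activities 1 through 4 complete.
Predecessor durations: [10, 3, 8, 10]
ES = 10 + 3 + 8 + 10 = 31

31


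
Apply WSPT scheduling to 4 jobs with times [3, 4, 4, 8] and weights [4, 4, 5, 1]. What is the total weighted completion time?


Compute p/w ratios and sort ascending (WSPT): [(3, 4), (4, 5), (4, 4), (8, 1)]
Compute weighted completion times:
  Job (p=3,w=4): C=3, w*C=4*3=12
  Job (p=4,w=5): C=7, w*C=5*7=35
  Job (p=4,w=4): C=11, w*C=4*11=44
  Job (p=8,w=1): C=19, w*C=1*19=19
Total weighted completion time = 110

110


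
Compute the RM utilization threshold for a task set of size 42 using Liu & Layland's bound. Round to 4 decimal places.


Compute 2^(1/42) = 1.0166404394
Subtract 1: 1.0166404394 - 1 = 0.0166404394
Multiply by n: 42 * 0.0166404394 = 0.6988984548
Round to 4 dp: 0.6989

0.6989


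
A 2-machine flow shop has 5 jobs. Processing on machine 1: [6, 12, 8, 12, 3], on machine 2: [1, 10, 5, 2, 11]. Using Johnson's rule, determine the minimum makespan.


Apply Johnson's rule:
  Group 1 (a <= b): [(5, 3, 11)]
  Group 2 (a > b): [(2, 12, 10), (3, 8, 5), (4, 12, 2), (1, 6, 1)]
Optimal job order: [5, 2, 3, 4, 1]
Schedule:
  Job 5: M1 done at 3, M2 done at 14
  Job 2: M1 done at 15, M2 done at 25
  Job 3: M1 done at 23, M2 done at 30
  Job 4: M1 done at 35, M2 done at 37
  Job 1: M1 done at 41, M2 done at 42
Makespan = 42

42


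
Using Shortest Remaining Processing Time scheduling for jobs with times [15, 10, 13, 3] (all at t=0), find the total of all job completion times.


Since all jobs arrive at t=0, SRPT equals SPT ordering.
SPT order: [3, 10, 13, 15]
Completion times:
  Job 1: p=3, C=3
  Job 2: p=10, C=13
  Job 3: p=13, C=26
  Job 4: p=15, C=41
Total completion time = 3 + 13 + 26 + 41 = 83

83


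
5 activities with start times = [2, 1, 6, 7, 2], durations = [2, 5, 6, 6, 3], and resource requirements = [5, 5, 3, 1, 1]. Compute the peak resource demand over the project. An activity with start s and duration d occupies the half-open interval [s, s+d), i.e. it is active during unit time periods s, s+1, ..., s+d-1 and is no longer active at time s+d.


Each activity i is active on [start_i, start_i + duration_i).
Compute total resource usage per time slot:
  t=0: active resources = [], total = 0
  t=1: active resources = [5], total = 5
  t=2: active resources = [5, 5, 1], total = 11
  t=3: active resources = [5, 5, 1], total = 11
  t=4: active resources = [5, 1], total = 6
  t=5: active resources = [5], total = 5
  t=6: active resources = [3], total = 3
  t=7: active resources = [3, 1], total = 4
  t=8: active resources = [3, 1], total = 4
  t=9: active resources = [3, 1], total = 4
  t=10: active resources = [3, 1], total = 4
  t=11: active resources = [3, 1], total = 4
  t=12: active resources = [1], total = 1
Peak resource demand = 11

11


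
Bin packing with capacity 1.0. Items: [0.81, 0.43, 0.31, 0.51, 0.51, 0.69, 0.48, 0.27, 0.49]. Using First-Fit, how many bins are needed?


Place items sequentially using First-Fit:
  Item 0.81 -> new Bin 1
  Item 0.43 -> new Bin 2
  Item 0.31 -> Bin 2 (now 0.74)
  Item 0.51 -> new Bin 3
  Item 0.51 -> new Bin 4
  Item 0.69 -> new Bin 5
  Item 0.48 -> Bin 3 (now 0.99)
  Item 0.27 -> Bin 4 (now 0.78)
  Item 0.49 -> new Bin 6
Total bins used = 6

6


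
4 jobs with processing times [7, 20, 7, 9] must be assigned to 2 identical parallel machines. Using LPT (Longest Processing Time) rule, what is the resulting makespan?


Sort jobs in decreasing order (LPT): [20, 9, 7, 7]
Assign each job to the least loaded machine:
  Machine 1: jobs [20], load = 20
  Machine 2: jobs [9, 7, 7], load = 23
Makespan = max load = 23

23


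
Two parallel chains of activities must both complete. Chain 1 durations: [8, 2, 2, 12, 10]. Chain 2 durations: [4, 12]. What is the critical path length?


Path A total = 8 + 2 + 2 + 12 + 10 = 34
Path B total = 4 + 12 = 16
Critical path = longest path = max(34, 16) = 34

34


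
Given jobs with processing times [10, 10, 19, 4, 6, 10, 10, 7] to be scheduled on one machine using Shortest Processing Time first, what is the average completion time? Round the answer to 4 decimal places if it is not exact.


Sort jobs by processing time (SPT order): [4, 6, 7, 10, 10, 10, 10, 19]
Compute completion times sequentially:
  Job 1: processing = 4, completes at 4
  Job 2: processing = 6, completes at 10
  Job 3: processing = 7, completes at 17
  Job 4: processing = 10, completes at 27
  Job 5: processing = 10, completes at 37
  Job 6: processing = 10, completes at 47
  Job 7: processing = 10, completes at 57
  Job 8: processing = 19, completes at 76
Sum of completion times = 275
Average completion time = 275/8 = 34.375

34.375


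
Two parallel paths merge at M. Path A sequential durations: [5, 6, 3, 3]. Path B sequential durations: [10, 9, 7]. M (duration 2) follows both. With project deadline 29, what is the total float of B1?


Forward pass: ES(B1) = sum of predecessors on chain B = 0
EF = ES + duration = 0 + 10 = 10
Backward pass: LF(M) = deadline = 29; LS(M) = 29 - 2 = 27
LF(B1) = LS(M) - sum(successors on chain B) = 27 - 16 = 11
LS = LF - duration = 11 - 10 = 1
Total float = LS - ES = 1 - 0 = 1

1


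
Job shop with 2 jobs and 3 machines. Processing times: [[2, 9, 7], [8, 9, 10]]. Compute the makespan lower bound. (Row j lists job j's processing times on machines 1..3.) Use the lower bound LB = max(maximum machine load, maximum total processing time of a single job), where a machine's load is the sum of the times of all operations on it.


Machine loads:
  Machine 1: 2 + 8 = 10
  Machine 2: 9 + 9 = 18
  Machine 3: 7 + 10 = 17
Max machine load = 18
Job totals:
  Job 1: 18
  Job 2: 27
Max job total = 27
Lower bound = max(18, 27) = 27

27


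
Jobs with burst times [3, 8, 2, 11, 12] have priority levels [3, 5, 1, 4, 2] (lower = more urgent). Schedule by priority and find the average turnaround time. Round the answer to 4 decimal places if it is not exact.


Sort by priority (ascending = highest first):
Order: [(1, 2), (2, 12), (3, 3), (4, 11), (5, 8)]
Completion times:
  Priority 1, burst=2, C=2
  Priority 2, burst=12, C=14
  Priority 3, burst=3, C=17
  Priority 4, burst=11, C=28
  Priority 5, burst=8, C=36
Average turnaround = 97/5 = 19.4

19.4


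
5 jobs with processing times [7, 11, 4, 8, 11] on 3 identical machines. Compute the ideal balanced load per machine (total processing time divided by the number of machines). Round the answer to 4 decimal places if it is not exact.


Total processing time = 7 + 11 + 4 + 8 + 11 = 41
Number of machines = 3
Ideal balanced load = 41 / 3 = 13.6667

13.6667


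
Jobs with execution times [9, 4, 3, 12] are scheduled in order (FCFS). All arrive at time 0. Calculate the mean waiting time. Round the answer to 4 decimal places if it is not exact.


FCFS order (as given): [9, 4, 3, 12]
Waiting times:
  Job 1: wait = 0
  Job 2: wait = 9
  Job 3: wait = 13
  Job 4: wait = 16
Sum of waiting times = 38
Average waiting time = 38/4 = 9.5

9.5


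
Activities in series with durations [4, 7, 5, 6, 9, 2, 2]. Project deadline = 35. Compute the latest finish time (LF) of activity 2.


LF(activity 2) = deadline - sum of successor durations
Successors: activities 3 through 7 with durations [5, 6, 9, 2, 2]
Sum of successor durations = 24
LF = 35 - 24 = 11

11


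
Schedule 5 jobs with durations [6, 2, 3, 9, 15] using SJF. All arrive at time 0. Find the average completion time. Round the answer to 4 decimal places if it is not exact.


SJF order (ascending): [2, 3, 6, 9, 15]
Completion times:
  Job 1: burst=2, C=2
  Job 2: burst=3, C=5
  Job 3: burst=6, C=11
  Job 4: burst=9, C=20
  Job 5: burst=15, C=35
Average completion = 73/5 = 14.6

14.6


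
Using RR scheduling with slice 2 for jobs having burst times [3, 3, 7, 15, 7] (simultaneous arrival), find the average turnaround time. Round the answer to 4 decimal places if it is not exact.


Time quantum = 2
Execution trace:
  J1 runs 2 units, time = 2
  J2 runs 2 units, time = 4
  J3 runs 2 units, time = 6
  J4 runs 2 units, time = 8
  J5 runs 2 units, time = 10
  J1 runs 1 units, time = 11
  J2 runs 1 units, time = 12
  J3 runs 2 units, time = 14
  J4 runs 2 units, time = 16
  J5 runs 2 units, time = 18
  J3 runs 2 units, time = 20
  J4 runs 2 units, time = 22
  J5 runs 2 units, time = 24
  J3 runs 1 units, time = 25
  J4 runs 2 units, time = 27
  J5 runs 1 units, time = 28
  J4 runs 2 units, time = 30
  J4 runs 2 units, time = 32
  J4 runs 2 units, time = 34
  J4 runs 1 units, time = 35
Finish times: [11, 12, 25, 35, 28]
Average turnaround = 111/5 = 22.2

22.2


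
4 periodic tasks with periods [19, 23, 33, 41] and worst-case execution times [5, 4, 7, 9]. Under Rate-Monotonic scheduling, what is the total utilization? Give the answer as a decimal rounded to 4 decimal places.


Compute individual utilizations (exact fractions):
  Task 1: C/T = 5/19 (approx. 0.2632)
  Task 2: C/T = 4/23 (approx. 0.1739)
  Task 3: C/T = 7/33 (approx. 0.2121)
  Task 4: C/T = 9/41 (approx. 0.2195)
Total utilization U = 5/19 + 4/23 + 7/33 + 9/41 = 513631/591261
Rounded to 4 decimal places: U = 0.8687
RM (Liu & Layland) bound for 4 tasks = 0.756828; compare with U = 513631/591261 (approx. 0.868704)
bound < U <= 1, so the RM sufficient condition is not met (inconclusive; an exact test such as response-time analysis is needed).

0.8687


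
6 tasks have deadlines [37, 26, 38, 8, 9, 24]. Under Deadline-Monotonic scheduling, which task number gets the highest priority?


Sort tasks by relative deadline (ascending):
  Task 4: deadline = 8
  Task 5: deadline = 9
  Task 6: deadline = 24
  Task 2: deadline = 26
  Task 1: deadline = 37
  Task 3: deadline = 38
Priority order (highest first): [4, 5, 6, 2, 1, 3]
Highest priority task = 4

4


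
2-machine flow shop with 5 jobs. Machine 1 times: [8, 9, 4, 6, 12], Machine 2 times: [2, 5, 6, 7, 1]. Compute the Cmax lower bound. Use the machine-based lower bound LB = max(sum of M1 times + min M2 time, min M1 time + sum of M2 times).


LB1 = sum(M1 times) + min(M2 times) = 39 + 1 = 40
LB2 = min(M1 times) + sum(M2 times) = 4 + 21 = 25
Lower bound = max(LB1, LB2) = max(40, 25) = 40

40


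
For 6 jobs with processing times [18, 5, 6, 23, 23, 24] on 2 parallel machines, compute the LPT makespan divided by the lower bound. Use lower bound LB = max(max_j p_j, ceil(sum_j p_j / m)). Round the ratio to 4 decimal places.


LPT order: [24, 23, 23, 18, 6, 5]
Machine loads after assignment: [48, 51]
LPT makespan = 51
Lower bound = max(max_job, ceil(total/2)) = max(24, 50) = 50
Ratio = 51 / 50 = 1.02

1.02


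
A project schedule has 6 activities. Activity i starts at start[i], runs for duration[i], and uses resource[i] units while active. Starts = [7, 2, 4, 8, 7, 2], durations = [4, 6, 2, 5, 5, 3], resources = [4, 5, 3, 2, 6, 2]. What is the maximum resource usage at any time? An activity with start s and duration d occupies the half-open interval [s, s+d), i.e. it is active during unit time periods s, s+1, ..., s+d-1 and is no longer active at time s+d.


Each activity i is active on [start_i, start_i + duration_i).
Compute total resource usage per time slot:
  t=0: active resources = [], total = 0
  t=1: active resources = [], total = 0
  t=2: active resources = [5, 2], total = 7
  t=3: active resources = [5, 2], total = 7
  t=4: active resources = [5, 3, 2], total = 10
  t=5: active resources = [5, 3], total = 8
  t=6: active resources = [5], total = 5
  t=7: active resources = [4, 5, 6], total = 15
  t=8: active resources = [4, 2, 6], total = 12
  t=9: active resources = [4, 2, 6], total = 12
  t=10: active resources = [4, 2, 6], total = 12
  t=11: active resources = [2, 6], total = 8
  t=12: active resources = [2], total = 2
Peak resource demand = 15

15


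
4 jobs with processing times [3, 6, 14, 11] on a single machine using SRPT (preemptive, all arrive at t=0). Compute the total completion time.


Since all jobs arrive at t=0, SRPT equals SPT ordering.
SPT order: [3, 6, 11, 14]
Completion times:
  Job 1: p=3, C=3
  Job 2: p=6, C=9
  Job 3: p=11, C=20
  Job 4: p=14, C=34
Total completion time = 3 + 9 + 20 + 34 = 66

66


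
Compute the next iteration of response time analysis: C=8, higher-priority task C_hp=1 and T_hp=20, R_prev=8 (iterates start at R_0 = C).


R_next = C + ceil(R_prev / T_hp) * C_hp
ceil(8 / 20) = ceil(0.4) = 1
Interference = 1 * 1 = 1
R_next = 8 + 1 = 9

9


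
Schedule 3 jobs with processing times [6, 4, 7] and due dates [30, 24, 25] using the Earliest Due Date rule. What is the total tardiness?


Sort by due date (EDD order): [(4, 24), (7, 25), (6, 30)]
Compute completion times and tardiness:
  Job 1: p=4, d=24, C=4, tardiness=max(0,4-24)=0
  Job 2: p=7, d=25, C=11, tardiness=max(0,11-25)=0
  Job 3: p=6, d=30, C=17, tardiness=max(0,17-30)=0
Total tardiness = 0

0


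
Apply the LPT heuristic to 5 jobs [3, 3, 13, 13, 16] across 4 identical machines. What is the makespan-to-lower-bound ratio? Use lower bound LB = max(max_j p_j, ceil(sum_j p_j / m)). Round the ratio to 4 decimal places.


LPT order: [16, 13, 13, 3, 3]
Machine loads after assignment: [16, 13, 13, 6]
LPT makespan = 16
Lower bound = max(max_job, ceil(total/4)) = max(16, 12) = 16
Ratio = 16 / 16 = 1.0

1.0


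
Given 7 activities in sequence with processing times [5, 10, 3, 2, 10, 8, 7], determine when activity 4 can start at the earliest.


Activity 4 starts after activities 1 through 3 complete.
Predecessor durations: [5, 10, 3]
ES = 5 + 10 + 3 = 18

18


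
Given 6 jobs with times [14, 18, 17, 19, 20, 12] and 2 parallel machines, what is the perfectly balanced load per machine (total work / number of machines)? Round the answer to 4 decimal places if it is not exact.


Total processing time = 14 + 18 + 17 + 19 + 20 + 12 = 100
Number of machines = 2
Ideal balanced load = 100 / 2 = 50.0

50.0


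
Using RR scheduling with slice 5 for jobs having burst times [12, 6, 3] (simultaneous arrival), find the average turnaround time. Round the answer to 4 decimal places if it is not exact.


Time quantum = 5
Execution trace:
  J1 runs 5 units, time = 5
  J2 runs 5 units, time = 10
  J3 runs 3 units, time = 13
  J1 runs 5 units, time = 18
  J2 runs 1 units, time = 19
  J1 runs 2 units, time = 21
Finish times: [21, 19, 13]
Average turnaround = 53/3 = 17.6667

17.6667


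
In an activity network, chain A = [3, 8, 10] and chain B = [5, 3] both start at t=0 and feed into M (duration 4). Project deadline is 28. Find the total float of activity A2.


Forward pass: ES(A2) = sum of predecessors on chain A = 3
EF = ES + duration = 3 + 8 = 11
Backward pass: LF(M) = deadline = 28; LS(M) = 28 - 4 = 24
LF(A2) = LS(M) - sum(successors on chain A) = 24 - 10 = 14
LS = LF - duration = 14 - 8 = 6
Total float = LS - ES = 6 - 3 = 3

3


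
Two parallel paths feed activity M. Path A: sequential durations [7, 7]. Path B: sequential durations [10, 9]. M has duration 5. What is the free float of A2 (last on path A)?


ES(A2) = sum of predecessors on chain A = 7
EF(A2) = ES + duration = 7 + 7 = 14
Successor of A2 is M. ES(M) = max(sum(A), sum(B)) = max(14, 19) = 19
Free float = ES(successor) - EF(current) = 19 - 14 = 5

5


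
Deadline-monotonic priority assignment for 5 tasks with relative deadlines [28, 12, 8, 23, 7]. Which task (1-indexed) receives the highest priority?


Sort tasks by relative deadline (ascending):
  Task 5: deadline = 7
  Task 3: deadline = 8
  Task 2: deadline = 12
  Task 4: deadline = 23
  Task 1: deadline = 28
Priority order (highest first): [5, 3, 2, 4, 1]
Highest priority task = 5

5


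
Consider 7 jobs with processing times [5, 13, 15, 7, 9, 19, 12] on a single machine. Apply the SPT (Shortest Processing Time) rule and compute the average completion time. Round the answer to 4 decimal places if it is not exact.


Sort jobs by processing time (SPT order): [5, 7, 9, 12, 13, 15, 19]
Compute completion times sequentially:
  Job 1: processing = 5, completes at 5
  Job 2: processing = 7, completes at 12
  Job 3: processing = 9, completes at 21
  Job 4: processing = 12, completes at 33
  Job 5: processing = 13, completes at 46
  Job 6: processing = 15, completes at 61
  Job 7: processing = 19, completes at 80
Sum of completion times = 258
Average completion time = 258/7 = 36.8571

36.8571


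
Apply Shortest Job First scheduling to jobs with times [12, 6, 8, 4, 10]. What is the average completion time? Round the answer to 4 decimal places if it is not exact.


SJF order (ascending): [4, 6, 8, 10, 12]
Completion times:
  Job 1: burst=4, C=4
  Job 2: burst=6, C=10
  Job 3: burst=8, C=18
  Job 4: burst=10, C=28
  Job 5: burst=12, C=40
Average completion = 100/5 = 20.0

20.0


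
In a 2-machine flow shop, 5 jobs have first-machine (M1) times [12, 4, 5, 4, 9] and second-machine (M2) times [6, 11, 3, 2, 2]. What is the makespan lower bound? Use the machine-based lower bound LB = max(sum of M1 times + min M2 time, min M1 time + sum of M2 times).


LB1 = sum(M1 times) + min(M2 times) = 34 + 2 = 36
LB2 = min(M1 times) + sum(M2 times) = 4 + 24 = 28
Lower bound = max(LB1, LB2) = max(36, 28) = 36

36


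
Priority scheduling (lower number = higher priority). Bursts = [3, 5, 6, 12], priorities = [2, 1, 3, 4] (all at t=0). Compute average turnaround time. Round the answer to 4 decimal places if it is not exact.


Sort by priority (ascending = highest first):
Order: [(1, 5), (2, 3), (3, 6), (4, 12)]
Completion times:
  Priority 1, burst=5, C=5
  Priority 2, burst=3, C=8
  Priority 3, burst=6, C=14
  Priority 4, burst=12, C=26
Average turnaround = 53/4 = 13.25

13.25


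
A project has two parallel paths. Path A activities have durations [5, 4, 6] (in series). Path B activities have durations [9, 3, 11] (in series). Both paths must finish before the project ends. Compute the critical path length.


Path A total = 5 + 4 + 6 = 15
Path B total = 9 + 3 + 11 = 23
Critical path = longest path = max(15, 23) = 23

23


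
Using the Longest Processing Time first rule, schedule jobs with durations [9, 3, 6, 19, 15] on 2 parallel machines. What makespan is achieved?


Sort jobs in decreasing order (LPT): [19, 15, 9, 6, 3]
Assign each job to the least loaded machine:
  Machine 1: jobs [19, 6], load = 25
  Machine 2: jobs [15, 9, 3], load = 27
Makespan = max load = 27

27


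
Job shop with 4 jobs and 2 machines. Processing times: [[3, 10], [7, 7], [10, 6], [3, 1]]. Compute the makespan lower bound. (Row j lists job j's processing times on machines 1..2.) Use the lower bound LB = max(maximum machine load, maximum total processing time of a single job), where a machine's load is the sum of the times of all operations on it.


Machine loads:
  Machine 1: 3 + 7 + 10 + 3 = 23
  Machine 2: 10 + 7 + 6 + 1 = 24
Max machine load = 24
Job totals:
  Job 1: 13
  Job 2: 14
  Job 3: 16
  Job 4: 4
Max job total = 16
Lower bound = max(24, 16) = 24

24


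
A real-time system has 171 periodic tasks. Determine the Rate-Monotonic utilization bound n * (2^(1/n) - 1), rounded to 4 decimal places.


Compute 2^(1/171) = 1.0040617188
Subtract 1: 1.0040617188 - 1 = 0.0040617188
Multiply by n: 171 * 0.0040617188 = 0.6945539148
Round to 4 dp: 0.6946

0.6946


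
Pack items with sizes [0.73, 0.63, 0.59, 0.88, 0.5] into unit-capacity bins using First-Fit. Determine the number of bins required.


Place items sequentially using First-Fit:
  Item 0.73 -> new Bin 1
  Item 0.63 -> new Bin 2
  Item 0.59 -> new Bin 3
  Item 0.88 -> new Bin 4
  Item 0.5 -> new Bin 5
Total bins used = 5

5


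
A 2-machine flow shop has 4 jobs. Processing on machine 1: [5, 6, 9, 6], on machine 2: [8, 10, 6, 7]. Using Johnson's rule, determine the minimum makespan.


Apply Johnson's rule:
  Group 1 (a <= b): [(1, 5, 8), (2, 6, 10), (4, 6, 7)]
  Group 2 (a > b): [(3, 9, 6)]
Optimal job order: [1, 2, 4, 3]
Schedule:
  Job 1: M1 done at 5, M2 done at 13
  Job 2: M1 done at 11, M2 done at 23
  Job 4: M1 done at 17, M2 done at 30
  Job 3: M1 done at 26, M2 done at 36
Makespan = 36

36


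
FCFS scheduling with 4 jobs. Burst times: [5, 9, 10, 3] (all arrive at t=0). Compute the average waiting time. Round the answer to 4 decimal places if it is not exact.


FCFS order (as given): [5, 9, 10, 3]
Waiting times:
  Job 1: wait = 0
  Job 2: wait = 5
  Job 3: wait = 14
  Job 4: wait = 24
Sum of waiting times = 43
Average waiting time = 43/4 = 10.75

10.75


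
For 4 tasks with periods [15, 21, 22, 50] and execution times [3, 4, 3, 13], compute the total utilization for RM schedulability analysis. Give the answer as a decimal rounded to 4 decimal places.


Compute individual utilizations (exact fractions):
  Task 1: C/T = 3/15 = 1/5 (approx. 0.2)
  Task 2: C/T = 4/21 (approx. 0.1905)
  Task 3: C/T = 3/22 (approx. 0.1364)
  Task 4: C/T = 13/50 (approx. 0.26)
Total utilization U = 1/5 + 4/21 + 3/22 + 13/50 = 4544/5775
Rounded to 4 decimal places: U = 0.7868
RM (Liu & Layland) bound for 4 tasks = 0.756828; compare with U = 4544/5775 (approx. 0.786840)
bound < U <= 1, so the RM sufficient condition is not met (inconclusive; an exact test such as response-time analysis is needed).

0.7868


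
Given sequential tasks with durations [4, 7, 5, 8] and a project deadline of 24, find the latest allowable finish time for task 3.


LF(activity 3) = deadline - sum of successor durations
Successors: activities 4 through 4 with durations [8]
Sum of successor durations = 8
LF = 24 - 8 = 16

16


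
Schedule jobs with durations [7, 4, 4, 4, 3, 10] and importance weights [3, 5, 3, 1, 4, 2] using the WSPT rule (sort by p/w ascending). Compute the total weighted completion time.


Compute p/w ratios and sort ascending (WSPT): [(3, 4), (4, 5), (4, 3), (7, 3), (4, 1), (10, 2)]
Compute weighted completion times:
  Job (p=3,w=4): C=3, w*C=4*3=12
  Job (p=4,w=5): C=7, w*C=5*7=35
  Job (p=4,w=3): C=11, w*C=3*11=33
  Job (p=7,w=3): C=18, w*C=3*18=54
  Job (p=4,w=1): C=22, w*C=1*22=22
  Job (p=10,w=2): C=32, w*C=2*32=64
Total weighted completion time = 220

220


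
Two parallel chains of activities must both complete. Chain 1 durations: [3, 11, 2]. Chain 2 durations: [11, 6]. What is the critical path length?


Path A total = 3 + 11 + 2 = 16
Path B total = 11 + 6 = 17
Critical path = longest path = max(16, 17) = 17

17


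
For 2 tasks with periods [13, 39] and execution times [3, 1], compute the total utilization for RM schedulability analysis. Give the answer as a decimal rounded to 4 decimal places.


Compute individual utilizations (exact fractions):
  Task 1: C/T = 3/13 (approx. 0.2308)
  Task 2: C/T = 1/39 (approx. 0.0256)
Total utilization U = 3/13 + 1/39 = 10/39
Rounded to 4 decimal places: U = 0.2564
RM (Liu & Layland) bound for 2 tasks = 0.828427; compare with U = 10/39 (approx. 0.256410)
U <= bound, so schedulable by RM sufficient condition.

0.2564


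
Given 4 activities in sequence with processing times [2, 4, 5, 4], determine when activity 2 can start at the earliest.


Activity 2 starts after activities 1 through 1 complete.
Predecessor durations: [2]
ES = 2 = 2

2


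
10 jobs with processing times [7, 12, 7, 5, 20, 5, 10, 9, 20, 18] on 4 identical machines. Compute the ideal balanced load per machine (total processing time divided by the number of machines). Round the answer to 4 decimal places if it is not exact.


Total processing time = 7 + 12 + 7 + 5 + 20 + 5 + 10 + 9 + 20 + 18 = 113
Number of machines = 4
Ideal balanced load = 113 / 4 = 28.25

28.25


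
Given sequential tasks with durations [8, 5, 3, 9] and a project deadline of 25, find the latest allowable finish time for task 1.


LF(activity 1) = deadline - sum of successor durations
Successors: activities 2 through 4 with durations [5, 3, 9]
Sum of successor durations = 17
LF = 25 - 17 = 8

8


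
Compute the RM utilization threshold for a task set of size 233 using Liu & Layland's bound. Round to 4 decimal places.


Compute 2^(1/233) = 1.0029793100
Subtract 1: 1.0029793100 - 1 = 0.0029793100
Multiply by n: 233 * 0.0029793100 = 0.6941792300
Round to 4 dp: 0.6942

0.6942
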